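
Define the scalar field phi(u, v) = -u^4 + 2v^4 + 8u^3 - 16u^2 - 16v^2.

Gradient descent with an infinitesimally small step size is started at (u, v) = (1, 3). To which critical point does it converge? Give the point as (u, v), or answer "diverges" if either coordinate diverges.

phi is separable, so gradient descent decouples: u follows -∂phi/∂u, v follows -∂phi/∂v.
∂phi/∂u = -4u(u - 4)(u - 2); at u=1 this is -12, so u increases.
∂phi/∂v = 8v(v - 2)(v + 2); at v=3 this is 120, so v decreases.
u converges to its nearest critical value 2 (a local min of the u-part); v converges to 2. The iterate converges to (2, 2).

(2, 2)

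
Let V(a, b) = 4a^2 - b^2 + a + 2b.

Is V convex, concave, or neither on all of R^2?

neither

V is quadratic, so its Hessian is the constant matrix H = [[8, 0], [0, -2]].
det(H) = -16, tr(H) = 6.
det(H) < 0, so H is indefinite: neither convex nor concave.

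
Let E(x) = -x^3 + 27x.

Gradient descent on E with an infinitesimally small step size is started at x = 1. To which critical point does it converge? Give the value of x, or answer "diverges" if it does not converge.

-3

E'(x) = -3(x - 3)(x + 3), so E'(1) = 24.
Gradient descent moves in the -E' direction, i.e. x is decreasing.
The nearest critical point in that direction is x = -3, where E'' = 18 > 0 (a local minimum). The iterate converges there.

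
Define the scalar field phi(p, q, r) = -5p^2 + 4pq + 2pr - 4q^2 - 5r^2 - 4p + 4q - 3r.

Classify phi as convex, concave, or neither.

phi is quadratic, so its Hessian is the constant matrix H = [[-10, 4, 2], [4, -8, 0], [2, 0, -10]].
Leading principal minors: -10, 64, -608.
Signs alternate −, +, − ⇒ H ≺ 0 ⇒ concave.

concave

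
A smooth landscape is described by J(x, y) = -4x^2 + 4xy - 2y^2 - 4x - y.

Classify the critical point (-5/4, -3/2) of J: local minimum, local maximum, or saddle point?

local maximum

The Hessian of J is constant: H = [[-8, 4], [4, -4]].
det(H) = (-8)·(-4) − 4² = 16.
det(H) > 0 and tr(H) = -12 < 0, so H is negative definite and the point is a local maximum.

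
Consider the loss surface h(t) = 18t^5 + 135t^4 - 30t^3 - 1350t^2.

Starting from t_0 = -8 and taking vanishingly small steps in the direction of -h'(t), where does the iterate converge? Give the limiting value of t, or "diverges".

h'(t) = 90t(t - 2)(t + 3)(t + 5), so h'(-8) = 108000.
Gradient descent moves in the -h' direction, i.e. t is decreasing.
There is no critical point below t=-8, and h' keeps the same sign, so the iterate runs off to −∞.

diverges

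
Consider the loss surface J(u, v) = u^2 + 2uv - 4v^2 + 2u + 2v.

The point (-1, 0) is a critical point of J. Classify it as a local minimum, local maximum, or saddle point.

The Hessian of J is constant: H = [[2, 2], [2, -8]].
det(H) = 2·(-8) − 2² = -20.
Since det(H) < 0, H is indefinite and the critical point is a saddle point.

saddle point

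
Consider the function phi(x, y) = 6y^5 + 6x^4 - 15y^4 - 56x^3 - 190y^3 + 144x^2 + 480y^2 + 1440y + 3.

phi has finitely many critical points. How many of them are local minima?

4

phi separates as a function of x plus a function of y, so ∇phi=0 decouples.
∂phi/∂x = 24x(x - 4)(x - 3) = 0 at x ∈ {0, 3, 4}; ∂phi/∂y = 30(y - 4)(y - 3)(y + 1)(y + 4) = 0 at y ∈ {-4, -1, 3, 4}.
The Hessian is diagonal: diag(phi_xx, phi_yy). Second derivatives: phi_xx(0)=288, phi_xx(3)=-72, phi_xx(4)=96; phi_yy(-4)=-5040, phi_yy(-1)=1800, phi_yy(3)=-840, phi_yy(4)=1200.
Local minima occur where both diagonal entries positive: (0, -1), (0, 4), (4, -1), (4, 4). Count: 4.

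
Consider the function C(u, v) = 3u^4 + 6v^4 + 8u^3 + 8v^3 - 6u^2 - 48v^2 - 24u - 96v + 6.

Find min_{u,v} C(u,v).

-237

C(u,v) separates as P(u) + Q(v) + 6, so its minimum is min P + min Q + 6.
P'(u) = 12(u - 1)(u + 1)(u + 2) vanishes at u ∈ {-2, -1, 1}; Q'(v) = 24(v - 2)(v + 1)(v + 2) vanishes at v ∈ {-2, -1, 2}.
Local minima of P (where P''>0): P(-2)=8, P(1)=-19. Local minima of Q: Q(-2)=32, Q(2)=-224.
So the global minimum of C is P(1) + Q(2) + 6 = -19 − 224 + 6 = -237, attained at (1, 2).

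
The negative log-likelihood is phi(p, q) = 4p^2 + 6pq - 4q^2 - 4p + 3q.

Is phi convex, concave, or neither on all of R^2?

phi is quadratic, so its Hessian is the constant matrix H = [[8, 6], [6, -8]].
det(H) = -100, tr(H) = 0.
det(H) < 0, so H is indefinite: neither convex nor concave.

neither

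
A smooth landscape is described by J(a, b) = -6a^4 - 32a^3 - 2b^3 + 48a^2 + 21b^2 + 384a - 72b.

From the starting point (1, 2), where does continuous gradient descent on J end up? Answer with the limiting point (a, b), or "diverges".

J is separable, so gradient descent decouples: a follows -∂J/∂a, b follows -∂J/∂b.
∂J/∂a = -24(a - 2)(a + 2)(a + 4); at a=1 this is 360, so a decreases.
∂J/∂b = -6(b - 4)(b - 3); at b=2 this is -12, so b increases.
a converges to its nearest critical value -2 (a local min of the a-part); b converges to 3. The iterate converges to (-2, 3).

(-2, 3)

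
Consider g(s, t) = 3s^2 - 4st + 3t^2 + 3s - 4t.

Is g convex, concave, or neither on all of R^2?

convex

g is quadratic, so its Hessian is the constant matrix H = [[6, -4], [-4, 6]].
det(H) = 20, tr(H) = 12.
det(H) > 0 and tr(H) > 0, so H is positive definite everywhere: convex.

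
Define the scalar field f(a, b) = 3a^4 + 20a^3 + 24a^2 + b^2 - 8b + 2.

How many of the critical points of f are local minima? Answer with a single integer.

2

f separates as a function of a plus a function of b, so ∇f=0 decouples.
∂f/∂a = 12a(a + 1)(a + 4) = 0 at a ∈ {-4, -1, 0}; ∂f/∂b = 2(b - 4) = 0 at b ∈ {4}.
The Hessian is diagonal: diag(f_aa, f_bb). Second derivatives: f_aa(-4)=144, f_aa(-1)=-36, f_aa(0)=48; f_bb(4)=2.
Local minima occur where both diagonal entries positive: (-4, 4), (0, 4). Count: 2.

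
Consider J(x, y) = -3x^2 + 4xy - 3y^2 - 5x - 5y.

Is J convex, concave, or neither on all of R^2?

J is quadratic, so its Hessian is the constant matrix H = [[-6, 4], [4, -6]].
det(H) = 20, tr(H) = -12.
det(H) > 0 and tr(H) < 0, so H is negative definite everywhere: concave.

concave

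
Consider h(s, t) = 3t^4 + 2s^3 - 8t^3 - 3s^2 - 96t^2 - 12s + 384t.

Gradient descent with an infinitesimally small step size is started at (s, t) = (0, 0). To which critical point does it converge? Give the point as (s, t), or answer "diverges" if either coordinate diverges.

(2, -4)

h is separable, so gradient descent decouples: s follows -∂h/∂s, t follows -∂h/∂t.
∂h/∂s = 6(s - 2)(s + 1); at s=0 this is -12, so s increases.
∂h/∂t = 12(t - 4)(t - 2)(t + 4); at t=0 this is 384, so t decreases.
s converges to its nearest critical value 2 (a local min of the s-part); t converges to -4. The iterate converges to (2, -4).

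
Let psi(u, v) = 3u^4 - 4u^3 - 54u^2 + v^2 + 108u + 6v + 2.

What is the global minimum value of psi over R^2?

psi(u,v) separates as P(u) + Q(v) + 2, so its minimum is min P + min Q + 2.
P'(u) = 12(u - 3)(u - 1)(u + 3) vanishes at u ∈ {-3, 1, 3}; Q'(v) = 2v + 6 vanishes at v ∈ {-3}.
Local minima of P (where P''>0): P(-3)=-459, P(3)=-27. Local minima of Q: Q(-3)=-9.
So the global minimum of psi is P(-3) + Q(-3) + 2 = -459 − 9 + 2 = -466, attained at (-3, -3).

-466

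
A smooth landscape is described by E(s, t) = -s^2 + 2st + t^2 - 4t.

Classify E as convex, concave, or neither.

E is quadratic, so its Hessian is the constant matrix H = [[-2, 2], [2, 2]].
det(H) = -8, tr(H) = 0.
det(H) < 0, so H is indefinite: neither convex nor concave.

neither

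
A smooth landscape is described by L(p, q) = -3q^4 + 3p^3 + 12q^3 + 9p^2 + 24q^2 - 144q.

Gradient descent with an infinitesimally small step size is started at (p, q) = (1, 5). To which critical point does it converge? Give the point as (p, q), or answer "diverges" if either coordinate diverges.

L is separable, so gradient descent decouples: p follows -∂L/∂p, q follows -∂L/∂q.
∂L/∂p = 9p(p + 2); at p=1 this is 27, so p decreases.
∂L/∂q = -12(q - 3)(q - 2)(q + 2); at q=5 this is -504, so q increases.
The q-coordinate has no critical point in that direction and runs off to infinity.

diverges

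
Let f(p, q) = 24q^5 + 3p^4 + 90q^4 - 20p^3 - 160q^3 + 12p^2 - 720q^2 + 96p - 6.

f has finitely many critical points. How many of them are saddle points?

6

f separates as a function of p plus a function of q, so ∇f=0 decouples.
∂f/∂p = 12(p - 4)(p - 2)(p + 1) = 0 at p ∈ {-1, 2, 4}; ∂f/∂q = 120q(q - 2)(q + 2)(q + 3) = 0 at q ∈ {-3, -2, 0, 2}.
The Hessian is diagonal: diag(f_pp, f_qq). Second derivatives: f_pp(-1)=180, f_pp(2)=-72, f_pp(4)=120; f_qq(-3)=-1800, f_qq(-2)=960, f_qq(0)=-1440, f_qq(2)=4800.
Saddle points occur where the two diagonal entries have opposite signs: (-1, -3), (-1, 0), (2, -2), (2, 2), (4, -3), (4, 0). Count: 6.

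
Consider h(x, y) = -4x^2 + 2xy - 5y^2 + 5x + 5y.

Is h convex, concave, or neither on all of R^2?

concave

h is quadratic, so its Hessian is the constant matrix H = [[-8, 2], [2, -10]].
det(H) = 76, tr(H) = -18.
det(H) > 0 and tr(H) < 0, so H is negative definite everywhere: concave.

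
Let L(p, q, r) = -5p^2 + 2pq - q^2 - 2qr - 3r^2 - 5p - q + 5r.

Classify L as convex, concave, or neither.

concave

L is quadratic, so its Hessian is the constant matrix H = [[-10, 2, 0], [2, -2, -2], [0, -2, -6]].
Leading principal minors: -10, 16, -56.
Signs alternate −, +, − ⇒ H ≺ 0 ⇒ concave.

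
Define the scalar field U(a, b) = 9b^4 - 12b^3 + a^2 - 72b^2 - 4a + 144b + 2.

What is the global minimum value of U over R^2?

U(a,b) separates as P(a) + Q(b) + 2, so its minimum is min P + min Q + 2.
P'(a) = 2a - 4 vanishes at a ∈ {2}; Q'(b) = 36(b - 2)(b - 1)(b + 2) vanishes at b ∈ {-2, 1, 2}.
Local minima of P (where P''>0): P(2)=-4. Local minima of Q: Q(-2)=-336, Q(2)=48.
So the global minimum of U is P(2) + Q(-2) + 2 = -4 − 336 + 2 = -338, attained at (2, -2).

-338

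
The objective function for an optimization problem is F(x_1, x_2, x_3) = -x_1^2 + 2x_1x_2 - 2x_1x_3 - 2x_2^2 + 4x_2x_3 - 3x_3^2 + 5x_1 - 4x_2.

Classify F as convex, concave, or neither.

concave

F is quadratic, so its Hessian is the constant matrix H = [[-2, 2, -2], [2, -4, 4], [-2, 4, -6]].
Leading principal minors: -2, 4, -8.
Signs alternate −, +, − ⇒ H ≺ 0 ⇒ concave.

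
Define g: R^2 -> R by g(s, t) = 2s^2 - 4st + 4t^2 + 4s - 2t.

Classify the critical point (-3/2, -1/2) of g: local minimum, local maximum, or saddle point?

The Hessian of g is constant: H = [[4, -4], [-4, 8]].
det(H) = 4·8 − (-4)² = 16.
det(H) > 0 and tr(H) = 12 > 0, so H is positive definite and the point is a local minimum.

local minimum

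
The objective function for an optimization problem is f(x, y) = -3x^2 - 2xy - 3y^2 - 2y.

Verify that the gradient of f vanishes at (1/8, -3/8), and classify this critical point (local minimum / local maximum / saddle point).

local maximum

∇f = (-6x - 2y, -2x - 6y - 2); substituting (1/8, -3/8) gives ∇f = (0, 0), so (1/8, -3/8) is indeed a critical point.
The Hessian of f is constant: H = [[-6, -2], [-2, -6]].
det(H) = (-6)·(-6) − (-2)² = 32.
det(H) > 0 and tr(H) = -12 < 0, so H is negative definite and the point is a local maximum.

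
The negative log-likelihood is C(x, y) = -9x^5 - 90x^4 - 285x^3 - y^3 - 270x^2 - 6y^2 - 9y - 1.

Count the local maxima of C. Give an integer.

C separates as a function of x plus a function of y, so ∇C=0 decouples.
∂C/∂x = -45x(x + 1)(x + 3)(x + 4) = 0 at x ∈ {-4, -3, -1, 0}; ∂C/∂y = -3(y + 1)(y + 3) = 0 at y ∈ {-3, -1}.
The Hessian is diagonal: diag(C_xx, C_yy). Second derivatives: C_xx(-4)=540, C_xx(-3)=-270, C_xx(-1)=270, C_xx(0)=-540; C_yy(-3)=6, C_yy(-1)=-6.
Local maxima occur where both diagonal entries negative: (-3, -1), (0, -1). Count: 2.

2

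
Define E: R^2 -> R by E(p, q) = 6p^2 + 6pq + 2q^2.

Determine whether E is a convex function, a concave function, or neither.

E is quadratic, so its Hessian is the constant matrix H = [[12, 6], [6, 4]].
det(H) = 12, tr(H) = 16.
det(H) > 0 and tr(H) > 0, so H is positive definite everywhere: convex.

convex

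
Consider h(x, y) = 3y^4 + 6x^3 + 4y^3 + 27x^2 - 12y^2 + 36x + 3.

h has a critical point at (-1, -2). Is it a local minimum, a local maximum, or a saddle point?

The mixed partial ∂²h/∂x∂y is 0, so the Hessian at any point is diag(h_xx, h_yy) = diag(18(2x + 3), 12(3y^2 + 2y - 2)).
At (-1, -2): H = diag(18, 72).
Both eigenvalues are positive, so H is positive definite: a local minimum.

local minimum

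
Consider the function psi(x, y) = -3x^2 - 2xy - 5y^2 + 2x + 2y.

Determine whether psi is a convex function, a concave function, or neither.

concave

psi is quadratic, so its Hessian is the constant matrix H = [[-6, -2], [-2, -10]].
det(H) = 56, tr(H) = -16.
det(H) > 0 and tr(H) < 0, so H is negative definite everywhere: concave.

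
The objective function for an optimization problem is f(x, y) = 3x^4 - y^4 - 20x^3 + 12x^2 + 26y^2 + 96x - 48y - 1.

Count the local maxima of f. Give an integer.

f separates as a function of x plus a function of y, so ∇f=0 decouples.
∂f/∂x = 12(x - 4)(x - 2)(x + 1) = 0 at x ∈ {-1, 2, 4}; ∂f/∂y = -4(y - 3)(y - 1)(y + 4) = 0 at y ∈ {-4, 1, 3}.
The Hessian is diagonal: diag(f_xx, f_yy). Second derivatives: f_xx(-1)=180, f_xx(2)=-72, f_xx(4)=120; f_yy(-4)=-140, f_yy(1)=40, f_yy(3)=-56.
Local maxima occur where both diagonal entries negative: (2, -4), (2, 3). Count: 2.

2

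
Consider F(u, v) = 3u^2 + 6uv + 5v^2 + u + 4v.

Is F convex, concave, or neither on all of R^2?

F is quadratic, so its Hessian is the constant matrix H = [[6, 6], [6, 10]].
det(H) = 24, tr(H) = 16.
det(H) > 0 and tr(H) > 0, so H is positive definite everywhere: convex.

convex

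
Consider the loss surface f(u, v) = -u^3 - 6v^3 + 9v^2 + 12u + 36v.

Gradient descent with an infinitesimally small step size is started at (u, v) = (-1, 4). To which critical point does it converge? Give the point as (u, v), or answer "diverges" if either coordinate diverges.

diverges

f is separable, so gradient descent decouples: u follows -∂f/∂u, v follows -∂f/∂v.
∂f/∂u = -3(u - 2)(u + 2); at u=-1 this is 9, so u decreases.
∂f/∂v = -18(v - 2)(v + 1); at v=4 this is -180, so v increases.
The v-coordinate has no critical point in that direction and runs off to infinity.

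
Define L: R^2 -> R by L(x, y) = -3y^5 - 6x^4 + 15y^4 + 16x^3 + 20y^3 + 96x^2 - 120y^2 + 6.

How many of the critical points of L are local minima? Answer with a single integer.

2

L separates as a function of x plus a function of y, so ∇L=0 decouples.
∂L/∂x = -24x(x - 4)(x + 2) = 0 at x ∈ {-2, 0, 4}; ∂L/∂y = -15y(y - 4)(y - 2)(y + 2) = 0 at y ∈ {-2, 0, 2, 4}.
The Hessian is diagonal: diag(L_xx, L_yy). Second derivatives: L_xx(-2)=-288, L_xx(0)=192, L_xx(4)=-576; L_yy(-2)=720, L_yy(0)=-240, L_yy(2)=240, L_yy(4)=-720.
Local minima occur where both diagonal entries positive: (0, -2), (0, 2). Count: 2.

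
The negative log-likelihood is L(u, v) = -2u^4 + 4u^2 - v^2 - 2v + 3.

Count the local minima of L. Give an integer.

L separates as a function of u plus a function of v, so ∇L=0 decouples.
∂L/∂u = -8u(u - 1)(u + 1) = 0 at u ∈ {-1, 0, 1}; ∂L/∂v = -2(v + 1) = 0 at v ∈ {-1}.
The Hessian is diagonal: diag(L_uu, L_vv). Second derivatives: L_uu(-1)=-16, L_uu(0)=8, L_uu(1)=-16; L_vv(-1)=-2.
Local minima occur where both diagonal entries positive: none. Count: 0.

0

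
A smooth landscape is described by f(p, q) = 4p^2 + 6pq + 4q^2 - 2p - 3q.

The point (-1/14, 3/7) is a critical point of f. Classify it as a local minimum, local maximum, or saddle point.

The Hessian of f is constant: H = [[8, 6], [6, 8]].
det(H) = 8·8 − 6² = 28.
det(H) > 0 and tr(H) = 16 > 0, so H is positive definite and the point is a local minimum.

local minimum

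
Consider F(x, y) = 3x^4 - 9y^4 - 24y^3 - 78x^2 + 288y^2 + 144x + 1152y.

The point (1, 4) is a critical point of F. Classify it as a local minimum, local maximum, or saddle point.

local maximum

The mixed partial ∂²F/∂x∂y is 0, so the Hessian at any point is diag(F_xx, F_yy) = diag(12(3x^2 - 13), 36(-3y^2 - 4y + 16)).
At (1, 4): H = diag(-120, -1728).
Both eigenvalues are negative, so H is negative definite: a local maximum.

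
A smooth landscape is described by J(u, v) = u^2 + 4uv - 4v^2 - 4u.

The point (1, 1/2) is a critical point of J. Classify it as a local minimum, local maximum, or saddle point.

The Hessian of J is constant: H = [[2, 4], [4, -8]].
det(H) = 2·(-8) − 4² = -32.
Since det(H) < 0, H is indefinite and the critical point is a saddle point.

saddle point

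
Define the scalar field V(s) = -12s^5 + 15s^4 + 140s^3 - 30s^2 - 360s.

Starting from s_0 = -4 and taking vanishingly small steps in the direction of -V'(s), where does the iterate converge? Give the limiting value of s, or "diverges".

V'(s) = -60(s - 3)(s - 1)(s + 1)(s + 2), so V'(-4) = -12600.
Gradient descent moves in the -V' direction, i.e. s is increasing.
The nearest critical point in that direction is s = -2, where V'' = 900 > 0 (a local minimum). The iterate converges there.

-2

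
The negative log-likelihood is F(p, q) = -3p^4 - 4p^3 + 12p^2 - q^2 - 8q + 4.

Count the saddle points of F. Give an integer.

F separates as a function of p plus a function of q, so ∇F=0 decouples.
∂F/∂p = -12p(p - 1)(p + 2) = 0 at p ∈ {-2, 0, 1}; ∂F/∂q = -2(q + 4) = 0 at q ∈ {-4}.
The Hessian is diagonal: diag(F_pp, F_qq). Second derivatives: F_pp(-2)=-72, F_pp(0)=24, F_pp(1)=-36; F_qq(-4)=-2.
Saddle points occur where the two diagonal entries have opposite signs: (0, -4). Count: 1.

1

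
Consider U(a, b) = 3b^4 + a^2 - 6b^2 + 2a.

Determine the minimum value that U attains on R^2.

-4

U(a,b) separates as P(a) + Q(b), so its minimum is min P + min Q.
P'(a) = 2a + 2 vanishes at a ∈ {-1}; Q'(b) = 12b(b - 1)(b + 1) vanishes at b ∈ {-1, 0, 1}.
Local minima of P (where P''>0): P(-1)=-1. Local minima of Q: Q(-1)=-3, Q(1)=-3.
So the global minimum of U is P(-1) + Q(-1) = -1 − 3 = -4, attained at (-1, -1).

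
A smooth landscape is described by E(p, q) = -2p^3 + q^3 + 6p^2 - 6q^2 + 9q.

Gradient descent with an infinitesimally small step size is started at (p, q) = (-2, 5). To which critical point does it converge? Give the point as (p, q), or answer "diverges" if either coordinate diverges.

(0, 3)

E is separable, so gradient descent decouples: p follows -∂E/∂p, q follows -∂E/∂q.
∂E/∂p = -6p(p - 2); at p=-2 this is -48, so p increases.
∂E/∂q = 3(q - 3)(q - 1); at q=5 this is 24, so q decreases.
p converges to its nearest critical value 0 (a local min of the p-part); q converges to 3. The iterate converges to (0, 3).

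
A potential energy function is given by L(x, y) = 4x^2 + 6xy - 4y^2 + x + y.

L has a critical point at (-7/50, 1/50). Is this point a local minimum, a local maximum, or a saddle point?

saddle point

The Hessian of L is constant: H = [[8, 6], [6, -8]].
det(H) = 8·(-8) − 6² = -100.
Since det(H) < 0, H is indefinite and the critical point is a saddle point.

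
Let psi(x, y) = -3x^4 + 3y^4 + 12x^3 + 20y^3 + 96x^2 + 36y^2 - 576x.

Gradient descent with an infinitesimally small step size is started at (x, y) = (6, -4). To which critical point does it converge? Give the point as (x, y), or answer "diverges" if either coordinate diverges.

psi is separable, so gradient descent decouples: x follows -∂psi/∂x, y follows -∂psi/∂y.
∂psi/∂x = -12(x - 4)(x - 3)(x + 4); at x=6 this is -720, so x increases.
∂psi/∂y = 12y(y + 2)(y + 3); at y=-4 this is -96, so y increases.
The x-coordinate has no critical point in that direction and runs off to infinity.

diverges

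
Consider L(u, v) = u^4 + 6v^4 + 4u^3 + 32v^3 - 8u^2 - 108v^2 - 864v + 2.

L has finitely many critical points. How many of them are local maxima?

1

L separates as a function of u plus a function of v, so ∇L=0 decouples.
∂L/∂u = 4u(u - 1)(u + 4) = 0 at u ∈ {-4, 0, 1}; ∂L/∂v = 24(v - 3)(v + 3)(v + 4) = 0 at v ∈ {-4, -3, 3}.
The Hessian is diagonal: diag(L_uu, L_vv). Second derivatives: L_uu(-4)=80, L_uu(0)=-16, L_uu(1)=20; L_vv(-4)=168, L_vv(-3)=-144, L_vv(3)=1008.
Local maxima occur where both diagonal entries negative: (0, -3). Count: 1.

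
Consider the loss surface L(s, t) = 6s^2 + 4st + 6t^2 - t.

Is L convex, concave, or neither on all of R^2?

convex

L is quadratic, so its Hessian is the constant matrix H = [[12, 4], [4, 12]].
det(H) = 128, tr(H) = 24.
det(H) > 0 and tr(H) > 0, so H is positive definite everywhere: convex.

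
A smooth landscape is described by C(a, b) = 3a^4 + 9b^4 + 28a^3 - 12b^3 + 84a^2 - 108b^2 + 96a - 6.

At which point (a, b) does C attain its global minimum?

(-4, 3)

C(a,b) separates as P(a) + Q(b) − 6, so its minimum is min P + min Q − 6.
P'(a) = 12(a + 1)(a + 2)(a + 4) vanishes at a ∈ {-4, -2, -1}; Q'(b) = 36b(b - 3)(b + 2) vanishes at b ∈ {-2, 0, 3}.
Local minima of P (where P''>0): P(-4)=-64, P(-1)=-37. Local minima of Q: Q(-2)=-192, Q(3)=-567.
So the global minimum of C is P(-4) + Q(3) − 6 = -64 − 567 − 6 = -637, attained at (-4, 3).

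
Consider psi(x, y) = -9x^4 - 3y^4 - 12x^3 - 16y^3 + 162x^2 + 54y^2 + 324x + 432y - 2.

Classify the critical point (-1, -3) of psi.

The mixed partial ∂²psi/∂x∂y is 0, so the Hessian at any point is diag(psi_xx, psi_yy) = diag(36(-3x^2 - 2x + 9), 12(-3y^2 - 8y + 9)).
At (-1, -3): H = diag(288, 72).
Both eigenvalues are positive, so H is positive definite: a local minimum.

local minimum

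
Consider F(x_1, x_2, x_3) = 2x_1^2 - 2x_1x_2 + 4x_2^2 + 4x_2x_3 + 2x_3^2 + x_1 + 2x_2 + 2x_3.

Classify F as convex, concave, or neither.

convex

F is quadratic, so its Hessian is the constant matrix H = [[4, -2, 0], [-2, 8, 4], [0, 4, 4]].
Leading principal minors: 4, 28, 48.
All positive ⇒ H ≻ 0 ⇒ convex.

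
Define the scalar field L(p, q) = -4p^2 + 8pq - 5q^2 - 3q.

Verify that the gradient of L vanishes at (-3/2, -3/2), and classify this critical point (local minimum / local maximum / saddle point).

local maximum

∇L = (-8p + 8q, 8p - 10q - 3); substituting (-3/2, -3/2) gives ∇L = (0, 0), so (-3/2, -3/2) is indeed a critical point.
The Hessian of L is constant: H = [[-8, 8], [8, -10]].
det(H) = (-8)·(-10) − 8² = 16.
det(H) > 0 and tr(H) = -18 < 0, so H is negative definite and the point is a local maximum.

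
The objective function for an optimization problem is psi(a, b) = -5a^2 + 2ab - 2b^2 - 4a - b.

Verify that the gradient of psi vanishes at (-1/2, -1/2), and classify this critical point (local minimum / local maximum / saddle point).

∇psi = (-10a + 2b - 4, 2a - 4b - 1); substituting (-1/2, -1/2) gives ∇psi = (0, 0), so (-1/2, -1/2) is indeed a critical point.
The Hessian of psi is constant: H = [[-10, 2], [2, -4]].
det(H) = (-10)·(-4) − 2² = 36.
det(H) > 0 and tr(H) = -14 < 0, so H is negative definite and the point is a local maximum.

local maximum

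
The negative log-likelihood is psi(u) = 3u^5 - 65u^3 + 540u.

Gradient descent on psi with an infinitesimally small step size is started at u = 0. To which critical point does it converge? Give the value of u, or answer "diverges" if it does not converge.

psi'(u) = 15(u - 3)(u - 2)(u + 2)(u + 3), so psi'(0) = 540.
Gradient descent moves in the -psi' direction, i.e. u is decreasing.
The nearest critical point in that direction is u = -2, where psi'' = 300 > 0 (a local minimum). The iterate converges there.

-2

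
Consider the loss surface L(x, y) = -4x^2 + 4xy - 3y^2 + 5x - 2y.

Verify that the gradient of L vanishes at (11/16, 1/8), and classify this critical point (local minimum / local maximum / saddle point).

local maximum

∇L = (-8x + 4y + 5, 4x - 6y - 2); substituting (11/16, 1/8) gives ∇L = (0, 0), so (11/16, 1/8) is indeed a critical point.
The Hessian of L is constant: H = [[-8, 4], [4, -6]].
det(H) = (-8)·(-6) − 4² = 32.
det(H) > 0 and tr(H) = -14 < 0, so H is negative definite and the point is a local maximum.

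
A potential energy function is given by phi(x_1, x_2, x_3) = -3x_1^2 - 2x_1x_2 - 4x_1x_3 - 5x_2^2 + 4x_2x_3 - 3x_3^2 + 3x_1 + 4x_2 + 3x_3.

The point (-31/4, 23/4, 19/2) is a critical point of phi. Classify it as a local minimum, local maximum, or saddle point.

The Hessian is constant: H = [[-6, -2, -4], [-2, -10, 4], [-4, 4, -6]].
Leading principal minors: Δ₁ = -6, Δ₂ = 56, Δ₃ = -16.
The minors alternate sign starting negative (−, +, −), so H is negative definite: a local maximum.

local maximum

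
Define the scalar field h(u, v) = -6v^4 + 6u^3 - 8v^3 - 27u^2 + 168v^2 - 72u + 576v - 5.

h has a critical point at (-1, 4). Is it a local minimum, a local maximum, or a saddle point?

local maximum

The mixed partial ∂²h/∂u∂v is 0, so the Hessian at any point is diag(h_uu, h_vv) = diag(18(2u - 3), 24(-3v^2 - 2v + 14)).
At (-1, 4): H = diag(-90, -1008).
Both eigenvalues are negative, so H is negative definite: a local maximum.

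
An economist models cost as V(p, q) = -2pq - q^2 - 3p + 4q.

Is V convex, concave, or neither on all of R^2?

neither

V is quadratic, so its Hessian is the constant matrix H = [[0, -2], [-2, -2]].
det(H) = -4, tr(H) = -2.
det(H) < 0, so H is indefinite: neither convex nor concave.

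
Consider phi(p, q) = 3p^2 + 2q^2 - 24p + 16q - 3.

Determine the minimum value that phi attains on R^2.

phi(p,q) separates as A(p) + B(q) − 3, so its minimum is min A + min B − 3.
A'(p) = 6p - 24 vanishes at p ∈ {4}; B'(q) = 4q + 16 vanishes at q ∈ {-4}.
Local minima of A (where A''>0): A(4)=-48. Local minima of B: B(-4)=-32.
So the global minimum of phi is A(4) + B(-4) − 3 = -48 − 32 − 3 = -83, attained at (4, -4).

-83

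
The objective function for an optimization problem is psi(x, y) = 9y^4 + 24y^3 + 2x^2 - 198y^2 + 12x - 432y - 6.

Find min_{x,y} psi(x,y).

-1725

psi(x,y) separates as P(x) + Q(y) − 6, so its minimum is min P + min Q − 6.
P'(x) = 4x + 12 vanishes at x ∈ {-3}; Q'(y) = 36(y - 3)(y + 1)(y + 4) vanishes at y ∈ {-4, -1, 3}.
Local minima of P (where P''>0): P(-3)=-18. Local minima of Q: Q(-4)=-672, Q(3)=-1701.
So the global minimum of psi is P(-3) + Q(3) − 6 = -18 − 1701 − 6 = -1725, attained at (-3, 3).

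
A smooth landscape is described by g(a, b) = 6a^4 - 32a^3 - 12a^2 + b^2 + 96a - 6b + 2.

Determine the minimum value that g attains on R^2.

g(a,b) separates as P(a) + Q(b) + 2, so its minimum is min P + min Q + 2.
P'(a) = 24(a - 4)(a - 1)(a + 1) vanishes at a ∈ {-1, 1, 4}; Q'(b) = 2b - 6 vanishes at b ∈ {3}.
Local minima of P (where P''>0): P(-1)=-70, P(4)=-320. Local minima of Q: Q(3)=-9.
So the global minimum of g is P(4) + Q(3) + 2 = -320 − 9 + 2 = -327, attained at (4, 3).

-327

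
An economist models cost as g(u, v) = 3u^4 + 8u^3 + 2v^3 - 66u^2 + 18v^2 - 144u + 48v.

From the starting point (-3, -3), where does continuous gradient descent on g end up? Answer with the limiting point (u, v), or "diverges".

(-4, -2)

g is separable, so gradient descent decouples: u follows -∂g/∂u, v follows -∂g/∂v.
∂g/∂u = 12(u - 3)(u + 1)(u + 4); at u=-3 this is 144, so u decreases.
∂g/∂v = 6(v + 2)(v + 4); at v=-3 this is -6, so v increases.
u converges to its nearest critical value -4 (a local min of the u-part); v converges to -2. The iterate converges to (-4, -2).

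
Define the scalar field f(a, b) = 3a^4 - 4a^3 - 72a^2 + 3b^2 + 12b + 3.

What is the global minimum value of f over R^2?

-649

f(a,b) separates as P(a) + Q(b) + 3, so its minimum is min P + min Q + 3.
P'(a) = 12a(a - 4)(a + 3) vanishes at a ∈ {-3, 0, 4}; Q'(b) = 6b + 12 vanishes at b ∈ {-2}.
Local minima of P (where P''>0): P(-3)=-297, P(4)=-640. Local minima of Q: Q(-2)=-12.
So the global minimum of f is P(4) + Q(-2) + 3 = -640 − 12 + 3 = -649, attained at (4, -2).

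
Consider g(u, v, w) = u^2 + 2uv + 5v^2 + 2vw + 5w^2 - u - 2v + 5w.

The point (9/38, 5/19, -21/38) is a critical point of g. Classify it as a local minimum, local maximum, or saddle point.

The Hessian is constant: H = [[2, 2, 0], [2, 10, 2], [0, 2, 10]].
Leading principal minors: Δ₁ = 2, Δ₂ = 16, Δ₃ = 152.
All leading minors are positive, so H is positive definite: a local minimum.

local minimum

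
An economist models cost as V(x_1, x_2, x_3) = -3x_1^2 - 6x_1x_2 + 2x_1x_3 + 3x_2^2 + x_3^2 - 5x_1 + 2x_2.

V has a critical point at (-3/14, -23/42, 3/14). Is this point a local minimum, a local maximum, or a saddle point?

The Hessian is constant: H = [[-6, -6, 2], [-6, 6, 0], [2, 0, 2]].
Leading principal minors: Δ₁ = -6, Δ₂ = -72, Δ₃ = -168.
The minors fit neither the all-positive nor the alternating-sign pattern, so H is indefinite: a saddle point.

saddle point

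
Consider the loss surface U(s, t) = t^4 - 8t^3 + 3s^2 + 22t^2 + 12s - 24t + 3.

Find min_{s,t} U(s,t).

-18

U(s,t) separates as P(s) + Q(t) + 3, so its minimum is min P + min Q + 3.
P'(s) = 6s + 12 vanishes at s ∈ {-2}; Q'(t) = 4(t - 3)(t - 2)(t - 1) vanishes at t ∈ {1, 2, 3}.
Local minima of P (where P''>0): P(-2)=-12. Local minima of Q: Q(1)=-9, Q(3)=-9.
So the global minimum of U is P(-2) + Q(1) + 3 = -12 − 9 + 3 = -18, attained at (-2, 1).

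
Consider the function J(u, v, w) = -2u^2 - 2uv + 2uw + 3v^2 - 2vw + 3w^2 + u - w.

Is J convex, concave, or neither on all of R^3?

neither

J is quadratic, so its Hessian is the constant matrix H = [[-4, -2, 2], [-2, 6, -2], [2, -2, 6]].
Leading principal minors: -4, -28, -160.
Neither pattern holds ⇒ H is indefinite ⇒ neither convex nor concave.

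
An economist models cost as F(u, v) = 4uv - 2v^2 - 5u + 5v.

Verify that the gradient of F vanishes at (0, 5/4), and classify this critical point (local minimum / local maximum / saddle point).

saddle point

∇F = (4v - 5, 4u - 4v + 5); substituting (0, 5/4) gives ∇F = (0, 0), so (0, 5/4) is indeed a critical point.
The Hessian of F is constant: H = [[0, 4], [4, -4]].
det(H) = 0·(-4) − 4² = -16.
Since det(H) < 0, H is indefinite and the critical point is a saddle point.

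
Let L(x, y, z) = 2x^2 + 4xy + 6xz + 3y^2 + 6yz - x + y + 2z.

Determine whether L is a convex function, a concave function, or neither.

neither

L is quadratic, so its Hessian is the constant matrix H = [[4, 4, 6], [4, 6, 6], [6, 6, 0]].
Leading principal minors: 4, 8, -72.
Neither pattern holds ⇒ H is indefinite ⇒ neither convex nor concave.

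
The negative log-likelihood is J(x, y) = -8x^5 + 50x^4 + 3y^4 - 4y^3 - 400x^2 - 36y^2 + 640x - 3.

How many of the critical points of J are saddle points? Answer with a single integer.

6

J separates as a function of x plus a function of y, so ∇J=0 decouples.
∂J/∂x = -40(x - 4)(x - 2)(x - 1)(x + 2) = 0 at x ∈ {-2, 1, 2, 4}; ∂J/∂y = 12y(y - 3)(y + 2) = 0 at y ∈ {-2, 0, 3}.
The Hessian is diagonal: diag(J_xx, J_yy). Second derivatives: J_xx(-2)=2880, J_xx(1)=-360, J_xx(2)=320, J_xx(4)=-1440; J_yy(-2)=120, J_yy(0)=-72, J_yy(3)=180.
Saddle points occur where the two diagonal entries have opposite signs: (-2, 0), (1, -2), (1, 3), (2, 0), (4, -2), (4, 3). Count: 6.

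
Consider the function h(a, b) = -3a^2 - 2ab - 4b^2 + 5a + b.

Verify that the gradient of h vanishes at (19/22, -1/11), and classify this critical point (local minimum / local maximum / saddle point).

local maximum

∇h = (-6a - 2b + 5, -2a - 8b + 1); substituting (19/22, -1/11) gives ∇h = (0, 0), so (19/22, -1/11) is indeed a critical point.
The Hessian of h is constant: H = [[-6, -2], [-2, -8]].
det(H) = (-6)·(-8) − (-2)² = 44.
det(H) > 0 and tr(H) = -14 < 0, so H is negative definite and the point is a local maximum.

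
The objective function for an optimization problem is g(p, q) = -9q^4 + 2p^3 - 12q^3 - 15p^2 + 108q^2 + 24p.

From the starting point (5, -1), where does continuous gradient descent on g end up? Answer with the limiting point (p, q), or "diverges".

g is separable, so gradient descent decouples: p follows -∂g/∂p, q follows -∂g/∂q.
∂g/∂p = 6(p - 4)(p - 1); at p=5 this is 24, so p decreases.
∂g/∂q = -36q(q - 2)(q + 3); at q=-1 this is -216, so q increases.
p converges to its nearest critical value 4 (a local min of the p-part); q converges to 0. The iterate converges to (4, 0).

(4, 0)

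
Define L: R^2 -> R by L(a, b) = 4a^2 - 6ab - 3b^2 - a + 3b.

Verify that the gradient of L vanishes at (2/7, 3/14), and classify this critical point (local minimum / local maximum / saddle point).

saddle point

∇L = (8a - 6b - 1, -6a - 6b + 3); substituting (2/7, 3/14) gives ∇L = (0, 0), so (2/7, 3/14) is indeed a critical point.
The Hessian of L is constant: H = [[8, -6], [-6, -6]].
det(H) = 8·(-6) − (-6)² = -84.
Since det(H) < 0, H is indefinite and the critical point is a saddle point.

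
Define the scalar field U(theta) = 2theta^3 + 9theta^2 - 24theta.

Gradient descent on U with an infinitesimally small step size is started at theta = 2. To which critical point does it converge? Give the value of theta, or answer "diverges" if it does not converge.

U'(theta) = 6(theta - 1)(theta + 4), so U'(2) = 36.
Gradient descent moves in the -U' direction, i.e. theta is decreasing.
The nearest critical point in that direction is theta = 1, where U'' = 30 > 0 (a local minimum). The iterate converges there.

1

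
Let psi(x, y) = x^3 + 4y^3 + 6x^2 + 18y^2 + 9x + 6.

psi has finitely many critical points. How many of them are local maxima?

1

psi separates as a function of x plus a function of y, so ∇psi=0 decouples.
∂psi/∂x = 3(x + 1)(x + 3) = 0 at x ∈ {-3, -1}; ∂psi/∂y = 12y(y + 3) = 0 at y ∈ {-3, 0}.
The Hessian is diagonal: diag(psi_xx, psi_yy). Second derivatives: psi_xx(-3)=-6, psi_xx(-1)=6; psi_yy(-3)=-36, psi_yy(0)=36.
Local maxima occur where both diagonal entries negative: (-3, -3). Count: 1.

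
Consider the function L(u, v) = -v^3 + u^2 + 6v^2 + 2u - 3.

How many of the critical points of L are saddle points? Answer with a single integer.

L separates as a function of u plus a function of v, so ∇L=0 decouples.
∂L/∂u = 2(u + 1) = 0 at u ∈ {-1}; ∂L/∂v = -3v(v - 4) = 0 at v ∈ {0, 4}.
The Hessian is diagonal: diag(L_uu, L_vv). Second derivatives: L_uu(-1)=2; L_vv(0)=12, L_vv(4)=-12.
Saddle points occur where the two diagonal entries have opposite signs: (-1, 4). Count: 1.

1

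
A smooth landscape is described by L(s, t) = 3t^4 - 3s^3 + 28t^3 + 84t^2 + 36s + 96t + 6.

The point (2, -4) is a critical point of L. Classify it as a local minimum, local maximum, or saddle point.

The mixed partial ∂²L/∂s∂t is 0, so the Hessian at any point is diag(L_ss, L_tt) = diag(-18s, 12(3t^2 + 14t + 14)).
At (2, -4): H = diag(-36, 72).
The eigenvalues have opposite signs, so H is indefinite: a saddle point.

saddle point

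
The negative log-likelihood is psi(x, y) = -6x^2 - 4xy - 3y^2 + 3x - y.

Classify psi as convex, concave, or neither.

psi is quadratic, so its Hessian is the constant matrix H = [[-12, -4], [-4, -6]].
det(H) = 56, tr(H) = -18.
det(H) > 0 and tr(H) < 0, so H is negative definite everywhere: concave.

concave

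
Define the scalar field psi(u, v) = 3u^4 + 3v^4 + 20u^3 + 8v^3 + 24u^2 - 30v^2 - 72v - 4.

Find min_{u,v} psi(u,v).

psi(u,v) separates as P(u) + Q(v) − 4, so its minimum is min P + min Q − 4.
P'(u) = 12u(u + 1)(u + 4) vanishes at u ∈ {-4, -1, 0}; Q'(v) = 12(v - 2)(v + 1)(v + 3) vanishes at v ∈ {-3, -1, 2}.
Local minima of P (where P''>0): P(-4)=-128, P(0)=0. Local minima of Q: Q(-3)=-27, Q(2)=-152.
So the global minimum of psi is P(-4) + Q(2) − 4 = -128 − 152 − 4 = -284, attained at (-4, 2).

-284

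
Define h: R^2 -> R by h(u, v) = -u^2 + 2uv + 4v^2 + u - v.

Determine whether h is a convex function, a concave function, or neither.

h is quadratic, so its Hessian is the constant matrix H = [[-2, 2], [2, 8]].
det(H) = -20, tr(H) = 6.
det(H) < 0, so H is indefinite: neither convex nor concave.

neither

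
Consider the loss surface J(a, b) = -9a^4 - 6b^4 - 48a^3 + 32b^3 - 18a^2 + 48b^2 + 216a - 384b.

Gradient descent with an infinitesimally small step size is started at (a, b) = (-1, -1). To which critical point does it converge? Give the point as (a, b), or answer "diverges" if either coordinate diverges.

J is separable, so gradient descent decouples: a follows -∂J/∂a, b follows -∂J/∂b.
∂J/∂a = -36(a - 1)(a + 2)(a + 3); at a=-1 this is 144, so a decreases.
∂J/∂b = -24(b - 4)(b - 2)(b + 2); at b=-1 this is -360, so b increases.
a converges to its nearest critical value -2 (a local min of the a-part); b converges to 2. The iterate converges to (-2, 2).

(-2, 2)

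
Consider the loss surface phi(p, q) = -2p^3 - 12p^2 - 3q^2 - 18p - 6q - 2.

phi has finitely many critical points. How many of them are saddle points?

phi separates as a function of p plus a function of q, so ∇phi=0 decouples.
∂phi/∂p = -6(p + 1)(p + 3) = 0 at p ∈ {-3, -1}; ∂phi/∂q = -6(q + 1) = 0 at q ∈ {-1}.
The Hessian is diagonal: diag(phi_pp, phi_qq). Second derivatives: phi_pp(-3)=12, phi_pp(-1)=-12; phi_qq(-1)=-6.
Saddle points occur where the two diagonal entries have opposite signs: (-3, -1). Count: 1.

1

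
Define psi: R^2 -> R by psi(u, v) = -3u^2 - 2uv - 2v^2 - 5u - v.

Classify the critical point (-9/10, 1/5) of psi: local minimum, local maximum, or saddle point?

local maximum

The Hessian of psi is constant: H = [[-6, -2], [-2, -4]].
det(H) = (-6)·(-4) − (-2)² = 20.
det(H) > 0 and tr(H) = -10 < 0, so H is negative definite and the point is a local maximum.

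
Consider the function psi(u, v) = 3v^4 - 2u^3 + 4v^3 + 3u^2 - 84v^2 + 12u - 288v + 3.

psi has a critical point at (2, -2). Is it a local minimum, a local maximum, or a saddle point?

local maximum

The mixed partial ∂²psi/∂u∂v is 0, so the Hessian at any point is diag(psi_uu, psi_vv) = diag(6(-2u + 1), 12(3v^2 + 2v - 14)).
At (2, -2): H = diag(-18, -72).
Both eigenvalues are negative, so H is negative definite: a local maximum.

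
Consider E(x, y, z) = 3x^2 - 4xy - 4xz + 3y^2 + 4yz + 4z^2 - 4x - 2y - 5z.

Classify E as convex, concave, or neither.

E is quadratic, so its Hessian is the constant matrix H = [[6, -4, -4], [-4, 6, 4], [-4, 4, 8]].
Leading principal minors: 6, 20, 96.
All positive ⇒ H ≻ 0 ⇒ convex.

convex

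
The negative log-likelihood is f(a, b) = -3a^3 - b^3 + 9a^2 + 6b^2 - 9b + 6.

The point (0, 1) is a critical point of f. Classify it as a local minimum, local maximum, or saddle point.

local minimum

The mixed partial ∂²f/∂a∂b is 0, so the Hessian at any point is diag(f_aa, f_bb) = diag(18(-a + 1), 6(-b + 2)).
At (0, 1): H = diag(18, 6).
Both eigenvalues are positive, so H is positive definite: a local minimum.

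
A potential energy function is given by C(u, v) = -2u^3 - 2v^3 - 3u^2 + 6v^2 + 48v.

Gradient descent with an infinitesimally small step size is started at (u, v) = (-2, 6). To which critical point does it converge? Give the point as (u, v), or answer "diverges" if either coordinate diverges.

diverges

C is separable, so gradient descent decouples: u follows -∂C/∂u, v follows -∂C/∂v.
∂C/∂u = -6u(u + 1); at u=-2 this is -12, so u increases.
∂C/∂v = -6(v - 4)(v + 2); at v=6 this is -96, so v increases.
The v-coordinate has no critical point in that direction and runs off to infinity.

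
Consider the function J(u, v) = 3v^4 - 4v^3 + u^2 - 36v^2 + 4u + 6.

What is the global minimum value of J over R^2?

-187

J(u,v) separates as P(u) + Q(v) + 6, so its minimum is min P + min Q + 6.
P'(u) = 2u + 4 vanishes at u ∈ {-2}; Q'(v) = 12v(v - 3)(v + 2) vanishes at v ∈ {-2, 0, 3}.
Local minima of P (where P''>0): P(-2)=-4. Local minima of Q: Q(-2)=-64, Q(3)=-189.
So the global minimum of J is P(-2) + Q(3) + 6 = -4 − 189 + 6 = -187, attained at (-2, 3).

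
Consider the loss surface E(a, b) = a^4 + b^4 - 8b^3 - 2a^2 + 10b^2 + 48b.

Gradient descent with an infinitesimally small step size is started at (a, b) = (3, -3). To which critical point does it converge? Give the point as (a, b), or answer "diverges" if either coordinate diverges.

E is separable, so gradient descent decouples: a follows -∂E/∂a, b follows -∂E/∂b.
∂E/∂a = 4a(a - 1)(a + 1); at a=3 this is 96, so a decreases.
∂E/∂b = 4(b - 4)(b - 3)(b + 1); at b=-3 this is -336, so b increases.
a converges to its nearest critical value 1 (a local min of the a-part); b converges to -1. The iterate converges to (1, -1).

(1, -1)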